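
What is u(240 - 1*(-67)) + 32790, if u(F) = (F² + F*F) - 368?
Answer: 220920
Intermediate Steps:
u(F) = -368 + 2*F² (u(F) = (F² + F²) - 368 = 2*F² - 368 = -368 + 2*F²)
u(240 - 1*(-67)) + 32790 = (-368 + 2*(240 - 1*(-67))²) + 32790 = (-368 + 2*(240 + 67)²) + 32790 = (-368 + 2*307²) + 32790 = (-368 + 2*94249) + 32790 = (-368 + 188498) + 32790 = 188130 + 32790 = 220920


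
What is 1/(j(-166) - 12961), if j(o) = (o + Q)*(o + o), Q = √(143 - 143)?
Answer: 1/42151 ≈ 2.3724e-5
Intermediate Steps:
Q = 0 (Q = √0 = 0)
j(o) = 2*o² (j(o) = (o + 0)*(o + o) = o*(2*o) = 2*o²)
1/(j(-166) - 12961) = 1/(2*(-166)² - 12961) = 1/(2*27556 - 12961) = 1/(55112 - 12961) = 1/42151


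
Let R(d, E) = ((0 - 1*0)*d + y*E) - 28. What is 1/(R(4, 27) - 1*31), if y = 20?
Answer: 1/481 ≈ 0.0020790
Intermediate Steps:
R(d, E) = -28 + 20*E (R(d, E) = ((0 - 1*0)*d + 20*E) - 28 = ((0 + 0)*d + 20*E) - 28 = (0*d + 20*E) - 28 = (0 + 20*E) - 28 = 20*E - 28 = -28 + 20*E)
1/(R(4, 27) - 1*31) = 1/((-28 + 20*27) - 1*31) = 1/((-28 + 540) - 31) = 1/(512 - 31) = 1/481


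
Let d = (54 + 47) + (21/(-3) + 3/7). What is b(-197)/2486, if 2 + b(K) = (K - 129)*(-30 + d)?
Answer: -73520/8701 ≈ -8.4496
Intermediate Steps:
d = 661/7 (d = 101 + (21*(-1/3) + 3*(1/7)) = 101 + (-7 + 3/7) = 101 - 46/7 = 661/7 ≈ 94.429)
b(K) = -58193/7 + 451*K/7 (b(K) = -2 + (K - 129)*(-30 + 661/7) = -2 + (-129 + K)*(451/7) = -2 + (-58179/7 + 451*K/7) = -58193/7 + 451*K/7)
b(-197)/2486 = (-58193/7 + (451/7)*(-197))/2486 = (-58193/7 - 88847/7)*(1/2486) = -147040/7*1/2486 = -73520/8701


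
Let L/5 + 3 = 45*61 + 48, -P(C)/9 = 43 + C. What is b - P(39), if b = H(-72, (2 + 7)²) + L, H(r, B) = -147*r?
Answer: 25272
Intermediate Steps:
P(C) = -387 - 9*C (P(C) = -9*(43 + C) = -387 - 9*C)
L = 13950 (L = -15 + 5*(45*61 + 48) = -15 + 5*(2745 + 48) = -15 + 5*2793 = -15 + 13965 = 13950)
b = 24534 (b = -147*(-72) + 13950 = 10584 + 13950 = 24534)
b - P(39) = 24534 - (-387 - 9*39) = 24534 - (-387 - 351) = 24534 - 1*(-738) = 24534 + 738 = 25272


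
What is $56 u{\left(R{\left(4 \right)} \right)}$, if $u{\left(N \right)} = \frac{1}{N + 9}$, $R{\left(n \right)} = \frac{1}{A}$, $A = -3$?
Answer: $\frac{84}{13} \approx 6.4615$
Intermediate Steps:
$R{\left(n \right)} = - \frac{1}{3}$ ($R{\left(n \right)} = \frac{1}{-3} = - \frac{1}{3}$)
$u{\left(N \right)} = \frac{1}{9 + N}$
$56 u{\left(R{\left(4 \right)} \right)} = \frac{56}{9 - \frac{1}{3}} = \frac{56}{\frac{26}{3}} = 56 \cdot \frac{3}{26} = \frac{84}{13}$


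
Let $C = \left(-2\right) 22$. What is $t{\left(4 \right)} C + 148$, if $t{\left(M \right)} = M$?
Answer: $-28$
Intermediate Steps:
$C = -44$
$t{\left(4 \right)} C + 148 = 4 \left(-44\right) + 148 = -176 + 148 = -28$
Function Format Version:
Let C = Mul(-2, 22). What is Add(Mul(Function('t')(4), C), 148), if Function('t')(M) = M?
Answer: -28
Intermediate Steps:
C = -44
Add(Mul(Function('t')(4), C), 148) = Add(Mul(4, -44), 148) = Add(-176, 148) = -28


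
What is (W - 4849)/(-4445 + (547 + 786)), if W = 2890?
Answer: 1959/3112 ≈ 0.62950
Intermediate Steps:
(W - 4849)/(-4445 + (547 + 786)) = (2890 - 4849)/(-4445 + (547 + 786)) = -1959/(-4445 + 1333) = -1959/(-3112) = -1959*(-1/3112) = 1959/3112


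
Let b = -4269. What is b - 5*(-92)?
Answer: -3809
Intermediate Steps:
b - 5*(-92) = -4269 - 5*(-92) = -4269 - 1*(-460) = -4269 + 460 = -3809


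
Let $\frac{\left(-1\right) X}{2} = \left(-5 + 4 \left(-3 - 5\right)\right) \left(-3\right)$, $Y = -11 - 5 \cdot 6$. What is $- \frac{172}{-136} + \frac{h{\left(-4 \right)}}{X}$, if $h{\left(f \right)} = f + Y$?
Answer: $\frac{923}{629} \approx 1.4674$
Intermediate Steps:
$Y = -41$ ($Y = -11 - 30 = -41$)
$X = -222$ ($X = - 2 \left(-5 + 4 \left(-3 - 5\right)\right) \left(-3\right) = - 2 \left(-5 + 4 \left(-8\right)\right) \left(-3\right) = - 2 \left(-5 - 32\right) \left(-3\right) = - 2 \left(\left(-37\right) \left(-3\right)\right) = \left(-2\right) 111 = -222$)
$h{\left(f \right)} = -41 + f$ ($h{\left(f \right)} = f - 41 = -41 + f$)
$- \frac{172}{-136} + \frac{h{\left(-4 \right)}}{X} = - \frac{172}{-136} + \frac{-41 - 4}{-222} = \left(-172\right) \left(- \frac{1}{136}\right) - - \frac{15}{74} = \frac{43}{34} + \frac{15}{74} = \frac{923}{629}$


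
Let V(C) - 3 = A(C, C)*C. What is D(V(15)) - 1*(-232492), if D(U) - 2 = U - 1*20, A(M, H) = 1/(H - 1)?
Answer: 3254693/14 ≈ 2.3248e+5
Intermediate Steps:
A(M, H) = 1/(-1 + H)
V(C) = 3 + C/(-1 + C)
D(U) = -18 + U (D(U) = 2 + (U - 1*20) = 2 + (U - 20) = 2 + (-20 + U) = -18 + U)
D(V(15)) - 1*(-232492) = (-18 + (-3 + 4*15)/(-1 + 15)) - 1*(-232492) = (-18 + (-3 + 60)/14) + 232492 = (-18 + (1/14)*57) + 232492 = (-18 + 57/14) + 232492 = -195/14 + 232492 = 3254693/14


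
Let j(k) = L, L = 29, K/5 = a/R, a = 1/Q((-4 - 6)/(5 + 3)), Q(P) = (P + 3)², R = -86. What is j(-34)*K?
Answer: -1160/2107 ≈ -0.55055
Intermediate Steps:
Q(P) = (3 + P)²
a = 16/49 (a = 1/((3 + (-4 - 6)/(5 + 3))²) = 1/((3 - 10/8)²) = 1/((3 - 10*⅛)²) = 1/((3 - 5/4)²) = 1/((7/4)²) = 1/(49/16) = 16/49 ≈ 0.32653)
K = -40/2107 (K = 5*((16/49)/(-86)) = 5*((16/49)*(-1/86)) = 5*(-8/2107) = -40/2107 ≈ -0.018984)
j(k) = 29
j(-34)*K = 29*(-40/2107) = -1160/2107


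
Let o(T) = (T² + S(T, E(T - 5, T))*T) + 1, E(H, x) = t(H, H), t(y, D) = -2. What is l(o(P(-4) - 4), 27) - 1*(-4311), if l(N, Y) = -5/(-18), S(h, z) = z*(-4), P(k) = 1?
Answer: 77603/18 ≈ 4311.3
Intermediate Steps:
E(H, x) = -2
S(h, z) = -4*z
o(T) = 1 + T² + 8*T (o(T) = (T² + (-4*(-2))*T) + 1 = (T² + 8*T) + 1 = 1 + T² + 8*T)
l(N, Y) = 5/18 (l(N, Y) = -5*(-1/18) = 5/18)
l(o(P(-4) - 4), 27) - 1*(-4311) = 5/18 - 1*(-4311) = 5/18 + 4311 = 77603/18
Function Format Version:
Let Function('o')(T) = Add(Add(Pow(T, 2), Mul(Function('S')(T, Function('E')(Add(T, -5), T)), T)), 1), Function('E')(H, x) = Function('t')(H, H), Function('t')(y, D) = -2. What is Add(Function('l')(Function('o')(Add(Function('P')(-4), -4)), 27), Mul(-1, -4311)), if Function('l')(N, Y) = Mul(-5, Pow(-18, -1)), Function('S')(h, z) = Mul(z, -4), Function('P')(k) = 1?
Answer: Rational(77603, 18) ≈ 4311.3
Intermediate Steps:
Function('E')(H, x) = -2
Function('S')(h, z) = Mul(-4, z)
Function('o')(T) = Add(1, Pow(T, 2), Mul(8, T)) (Function('o')(T) = Add(Add(Pow(T, 2), Mul(Mul(-4, -2), T)), 1) = Add(Add(Pow(T, 2), Mul(8, T)), 1) = Add(1, Pow(T, 2), Mul(8, T)))
Function('l')(N, Y) = Rational(5, 18) (Function('l')(N, Y) = Mul(-5, Rational(-1, 18)) = Rational(5, 18))
Add(Function('l')(Function('o')(Add(Function('P')(-4), -4)), 27), Mul(-1, -4311)) = Add(Rational(5, 18), Mul(-1, -4311)) = Add(Rational(5, 18), 4311) = Rational(77603, 18)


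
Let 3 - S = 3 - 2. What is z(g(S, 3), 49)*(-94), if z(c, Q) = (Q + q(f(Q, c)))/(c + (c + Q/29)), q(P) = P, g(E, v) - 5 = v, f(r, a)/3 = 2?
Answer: -149930/513 ≈ -292.26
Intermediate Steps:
f(r, a) = 6 (f(r, a) = 3*2 = 6)
S = 2 (S = 3 - (3 - 2) = 3 - 1*1 = 3 - 1 = 2)
g(E, v) = 5 + v
z(c, Q) = (6 + Q)/(2*c + Q/29) (z(c, Q) = (Q + 6)/(c + (c + Q/29)) = (6 + Q)/(c + (c + Q*(1/29))) = (6 + Q)/(c + (c + Q/29)) = (6 + Q)/(2*c + Q/29))
z(g(S, 3), 49)*(-94) = (29*(6 + 49)/(49 + 58*(5 + 3)))*(-94) = (29*55/(49 + 58*8))*(-94) = (29*55/(49 + 464))*(-94) = (29*55/513)*(-94) = (29*(1/513)*55)*(-94) = (1595/513)*(-94) = -149930/513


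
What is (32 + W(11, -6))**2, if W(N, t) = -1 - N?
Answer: 400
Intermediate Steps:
(32 + W(11, -6))**2 = (32 + (-1 - 1*11))**2 = (32 + (-1 - 11))**2 = (32 - 12)**2 = 20**2 = 400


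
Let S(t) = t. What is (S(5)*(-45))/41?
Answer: -225/41 ≈ -5.4878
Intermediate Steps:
(S(5)*(-45))/41 = (5*(-45))/41 = -225*1/41 = -225/41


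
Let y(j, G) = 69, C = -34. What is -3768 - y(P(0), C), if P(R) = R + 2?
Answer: -3837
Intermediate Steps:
P(R) = 2 + R
-3768 - y(P(0), C) = -3768 - 1*69 = -3768 - 69 = -3837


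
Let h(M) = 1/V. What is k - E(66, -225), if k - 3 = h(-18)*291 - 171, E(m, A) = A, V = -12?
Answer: 131/4 ≈ 32.750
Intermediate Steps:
h(M) = -1/12 (h(M) = 1/(-12) = -1/12)
k = -769/4 (k = 3 + (-1/12*291 - 171) = 3 + (-97/4 - 171) = 3 - 781/4 = -769/4 ≈ -192.25)
k - E(66, -225) = -769/4 - 1*(-225) = -769/4 + 225 = 131/4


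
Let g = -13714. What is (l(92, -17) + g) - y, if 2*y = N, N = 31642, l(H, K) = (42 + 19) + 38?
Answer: -29436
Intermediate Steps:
l(H, K) = 99 (l(H, K) = 61 + 38 = 99)
y = 15821 (y = (1/2)*31642 = 15821)
(l(92, -17) + g) - y = (99 - 13714) - 1*15821 = -13615 - 15821 = -29436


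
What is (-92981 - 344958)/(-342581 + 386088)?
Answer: -437939/43507 ≈ -10.066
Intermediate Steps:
(-92981 - 344958)/(-342581 + 386088) = -437939/43507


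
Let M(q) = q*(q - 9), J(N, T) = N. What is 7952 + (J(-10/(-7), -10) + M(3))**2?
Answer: 403104/49 ≈ 8226.6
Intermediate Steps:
M(q) = q*(-9 + q)
7952 + (J(-10/(-7), -10) + M(3))**2 = 7952 + (-10/(-7) + 3*(-9 + 3))**2 = 7952 + (-10*(-1/7) + 3*(-6))**2 = 7952 + (10/7 - 18)**2 = 7952 + (-116/7)**2 = 7952 + 13456/49 = 403104/49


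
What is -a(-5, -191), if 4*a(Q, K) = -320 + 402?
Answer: -41/2 ≈ -20.500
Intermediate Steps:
a(Q, K) = 41/2 (a(Q, K) = (-320 + 402)/4 = (¼)*82 = 41/2)
-a(-5, -191) = -1*41/2 = -41/2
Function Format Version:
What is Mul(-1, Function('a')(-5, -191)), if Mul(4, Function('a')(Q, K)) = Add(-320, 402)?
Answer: Rational(-41, 2) ≈ -20.500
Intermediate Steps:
Function('a')(Q, K) = Rational(41, 2) (Function('a')(Q, K) = Mul(Rational(1, 4), Add(-320, 402)) = Mul(Rational(1, 4), 82) = Rational(41, 2))
Mul(-1, Function('a')(-5, -191)) = Mul(-1, Rational(41, 2)) = Rational(-41, 2)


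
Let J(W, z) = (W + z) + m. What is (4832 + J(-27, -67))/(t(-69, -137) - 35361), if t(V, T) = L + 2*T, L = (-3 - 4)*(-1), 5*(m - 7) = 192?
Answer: -23917/178140 ≈ -0.13426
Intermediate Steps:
m = 227/5 (m = 7 + (⅕)*192 = 7 + 192/5 = 227/5 ≈ 45.400)
J(W, z) = 227/5 + W + z (J(W, z) = (W + z) + 227/5 = 227/5 + W + z)
L = 7 (L = -7*(-1) = 7)
t(V, T) = 7 + 2*T
(4832 + J(-27, -67))/(t(-69, -137) - 35361) = (4832 + (227/5 - 27 - 67))/((7 + 2*(-137)) - 35361) = (4832 - 243/5)/((7 - 274) - 35361) = 23917/(5*(-267 - 35361)) = (23917/5)/(-35628) = (23917/5)*(-1/35628) = -23917/178140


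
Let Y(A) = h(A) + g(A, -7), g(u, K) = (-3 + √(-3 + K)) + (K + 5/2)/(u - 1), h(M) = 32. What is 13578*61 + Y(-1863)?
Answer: 3087853945/3728 + I*√10 ≈ 8.2829e+5 + 3.1623*I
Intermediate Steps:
g(u, K) = -3 + √(-3 + K) + (5/2 + K)/(-1 + u) (g(u, K) = (-3 + √(-3 + K)) + (K + 5*(½))/(-1 + u) = (-3 + √(-3 + K)) + (K + 5/2)/(-1 + u) = (-3 + √(-3 + K)) + (5/2 + K)/(-1 + u) = -3 + √(-3 + K) + (5/2 + K)/(-1 + u))
Y(A) = 32 + (-3/2 - 3*A - I*√10 + I*A*√10)/(-1 + A) (Y(A) = 32 + (11/2 - 7 - √(-3 - 7) - 3*A + A*√(-3 - 7))/(-1 + A) = 32 + (11/2 - 7 - √(-10) - 3*A + A*√(-10))/(-1 + A) = 32 + (11/2 - 7 - I*√10 - 3*A + A*(I*√10))/(-1 + A) = 32 + (11/2 - 7 - I*√10 - 3*A + I*A*√10)/(-1 + A) = 32 + (-3/2 - 3*A - I*√10 + I*A*√10)/(-1 + A))
13578*61 + Y(-1863) = 13578*61 + (-67/2 + 29*(-1863) - I*√10 + I*(-1863)*√10)/(-1 - 1863) = 828258 + (-67/2 - 54027 - I*√10 - 1863*I*√10)/(-1864) = 828258 - (-108121/2 - 1864*I*√10)/1864 = 828258 + (108121/3728 + I*√10) = 3087853945/3728 + I*√10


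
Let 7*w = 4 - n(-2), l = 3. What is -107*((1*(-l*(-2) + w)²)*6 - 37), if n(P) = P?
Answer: -1285177/49 ≈ -26228.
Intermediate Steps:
w = 6/7 (w = (4 - 1*(-2))/7 = (4 + 2)/7 = (⅐)*6 = 6/7 ≈ 0.85714)
-107*((1*(-l*(-2) + w)²)*6 - 37) = -107*((1*(-1*3*(-2) + 6/7)²)*6 - 37) = -107*((1*(-3*(-2) + 6/7)²)*6 - 37) = -107*((1*(6 + 6/7)²)*6 - 37) = -107*((1*(48/7)²)*6 - 37) = -107*((1*(2304/49))*6 - 37) = -107*((2304/49)*6 - 37) = -107*(13824/49 - 37) = -107*12011/49 = -1285177/49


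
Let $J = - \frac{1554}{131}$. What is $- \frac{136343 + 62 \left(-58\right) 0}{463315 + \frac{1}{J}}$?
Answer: $- \frac{211877022}{719991379} \approx -0.29428$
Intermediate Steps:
$J = - \frac{1554}{131}$ ($J = \left(-1554\right) \frac{1}{131} = - \frac{1554}{131} \approx -11.863$)
$- \frac{136343 + 62 \left(-58\right) 0}{463315 + \frac{1}{J}} = - \frac{136343 + 62 \left(-58\right) 0}{463315 + \frac{1}{- \frac{1554}{131}}} = - \frac{136343 - 0}{463315 - \frac{131}{1554}} = - \frac{136343 + 0}{\frac{719991379}{1554}} = - \frac{136343 \cdot 1554}{719991379} = \left(-1\right) \frac{211877022}{719991379} = - \frac{211877022}{719991379}$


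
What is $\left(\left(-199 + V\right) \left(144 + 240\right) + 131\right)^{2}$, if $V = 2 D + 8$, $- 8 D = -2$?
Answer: $5332066441$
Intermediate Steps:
$D = \frac{1}{4}$ ($D = \left(- \frac{1}{8}\right) \left(-2\right) = \frac{1}{4} \approx 0.25$)
$V = \frac{17}{2}$ ($V = 2 \cdot \frac{1}{4} + 8 = \frac{1}{2} + 8 = \frac{17}{2} \approx 8.5$)
$\left(\left(-199 + V\right) \left(144 + 240\right) + 131\right)^{2} = \left(\left(-199 + \frac{17}{2}\right) \left(144 + 240\right) + 131\right)^{2} = \left(\left(- \frac{381}{2}\right) 384 + 131\right)^{2} = \left(-73152 + 131\right)^{2} = \left(-73021\right)^{2} = 5332066441$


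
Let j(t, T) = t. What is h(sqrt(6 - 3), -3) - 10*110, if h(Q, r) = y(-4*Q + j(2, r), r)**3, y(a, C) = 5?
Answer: -975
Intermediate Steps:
h(Q, r) = 125 (h(Q, r) = 5**3 = 125)
h(sqrt(6 - 3), -3) - 10*110 = 125 - 10*110 = 125 - 1100 = -975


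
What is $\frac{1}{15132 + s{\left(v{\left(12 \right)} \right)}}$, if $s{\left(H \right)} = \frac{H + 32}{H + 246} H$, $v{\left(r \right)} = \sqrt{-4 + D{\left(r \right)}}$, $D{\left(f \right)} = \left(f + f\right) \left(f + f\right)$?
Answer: $\frac{8723029}{132014682706} - \frac{1825 \sqrt{143}}{1716190875178} \approx 6.6063 \cdot 10^{-5}$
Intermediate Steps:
$D{\left(f \right)} = 4 f^{2}$ ($D{\left(f \right)} = 2 f 2 f = 4 f^{2}$)
$v{\left(r \right)} = \sqrt{-4 + 4 r^{2}}$
$s{\left(H \right)} = \frac{H \left(32 + H\right)}{246 + H}$ ($s{\left(H \right)} = \frac{32 + H}{246 + H} H = \frac{H \left(32 + H\right)}{246 + H}$)
$\frac{1}{15132 + s{\left(v{\left(12 \right)} \right)}} = \frac{1}{15132 + \frac{2 \sqrt{-1 + 12^{2}} \left(32 + 2 \sqrt{-1 + 12^{2}}\right)}{246 + 2 \sqrt{-1 + 12^{2}}}} = \frac{1}{15132 + \frac{2 \sqrt{-1 + 144} \left(32 + 2 \sqrt{-1 + 144}\right)}{246 + 2 \sqrt{-1 + 144}}} = \frac{1}{15132 + \frac{2 \sqrt{143} \left(32 + 2 \sqrt{143}\right)}{246 + 2 \sqrt{143}}}$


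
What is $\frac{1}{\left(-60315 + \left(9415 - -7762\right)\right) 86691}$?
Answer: $- \frac{1}{3739676358} \approx -2.674 \cdot 10^{-10}$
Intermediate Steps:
$\frac{1}{\left(-60315 + \left(9415 - -7762\right)\right) 86691} = \frac{1}{-60315 + \left(9415 + 7762\right)} \frac{1}{86691} = \frac{1}{-60315 + 17177} \cdot \frac{1}{86691} = \frac{1}{-43138} \cdot \frac{1}{86691} = \left(- \frac{1}{43138}\right) \frac{1}{86691} = - \frac{1}{3739676358}$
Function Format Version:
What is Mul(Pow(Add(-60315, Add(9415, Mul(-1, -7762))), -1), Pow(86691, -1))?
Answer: Rational(-1, 3739676358) ≈ -2.6740e-10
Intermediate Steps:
Mul(Pow(Add(-60315, Add(9415, Mul(-1, -7762))), -1), Pow(86691, -1)) = Mul(Pow(Add(-60315, Add(9415, 7762)), -1), Rational(1, 86691)) = Mul(Pow(Add(-60315, 17177), -1), Rational(1, 86691)) = Mul(Pow(-43138, -1), Rational(1, 86691)) = Mul(Rational(-1, 43138), Rational(1, 86691)) = Rational(-1, 3739676358)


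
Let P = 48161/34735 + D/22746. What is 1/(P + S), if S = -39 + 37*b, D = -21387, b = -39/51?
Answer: -263360770/17605099753 ≈ -0.014959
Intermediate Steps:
b = -13/17 (b = -39*1/51 = -13/17 ≈ -0.76471)
P = 117530887/263360770 (P = 48161/34735 - 21387/22746 = 48161*(1/34735) - 21387*1/22746 = 48161/34735 - 7129/7582 = 117530887/263360770 ≈ 0.44627)
S = -1144/17 (S = -39 + 37*(-13/17) = -39 - 481/17 = -1144/17 ≈ -67.294)
1/(P + S) = 1/(117530887/263360770 - 1144/17) = 1/(-17605099753/263360770) = -263360770/17605099753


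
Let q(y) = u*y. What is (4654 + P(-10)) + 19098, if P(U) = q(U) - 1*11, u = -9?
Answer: 23831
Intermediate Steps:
q(y) = -9*y
P(U) = -11 - 9*U (P(U) = -9*U - 1*11 = -9*U - 11 = -11 - 9*U)
(4654 + P(-10)) + 19098 = (4654 + (-11 - 9*(-10))) + 19098 = (4654 + (-11 + 90)) + 19098 = (4654 + 79) + 19098 = 4733 + 19098 = 23831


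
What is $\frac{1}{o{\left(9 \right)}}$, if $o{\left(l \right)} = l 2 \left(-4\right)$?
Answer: $- \frac{1}{72} \approx -0.013889$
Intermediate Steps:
$o{\left(l \right)} = - 8 l$ ($o{\left(l \right)} = 2 l \left(-4\right) = - 8 l$)
$\frac{1}{o{\left(9 \right)}} = \frac{1}{\left(-8\right) 9} = \frac{1}{-72} = - \frac{1}{72}$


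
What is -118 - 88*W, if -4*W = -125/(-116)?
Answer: -5469/58 ≈ -94.293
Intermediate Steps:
W = -125/464 (W = -(-125)/(4*(-116)) = -(-125)*(-1)/(4*116) = -1/4*125/116 = -125/464 ≈ -0.26940)
-118 - 88*W = -118 - 88*(-125/464) = -118 + 1375/58 = -5469/58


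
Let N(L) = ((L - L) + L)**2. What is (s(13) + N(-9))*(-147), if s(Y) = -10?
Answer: -10437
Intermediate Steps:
N(L) = L**2 (N(L) = (0 + L)**2 = L**2)
(s(13) + N(-9))*(-147) = (-10 + (-9)**2)*(-147) = (-10 + 81)*(-147) = 71*(-147) = -10437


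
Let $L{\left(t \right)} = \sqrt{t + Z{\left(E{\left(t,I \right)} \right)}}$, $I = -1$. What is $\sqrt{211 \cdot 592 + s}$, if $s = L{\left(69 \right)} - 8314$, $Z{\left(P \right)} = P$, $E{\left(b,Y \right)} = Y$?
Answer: $\sqrt{116598 + 2 \sqrt{17}} \approx 341.48$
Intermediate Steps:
$L{\left(t \right)} = \sqrt{-1 + t}$ ($L{\left(t \right)} = \sqrt{t - 1} = \sqrt{-1 + t}$)
$s = -8314 + 2 \sqrt{17}$ ($s = \sqrt{-1 + 69} - 8314 = \sqrt{68} - 8314 = 2 \sqrt{17} - 8314 = -8314 + 2 \sqrt{17} \approx -8305.8$)
$\sqrt{211 \cdot 592 + s} = \sqrt{211 \cdot 592 - \left(8314 - 2 \sqrt{17}\right)} = \sqrt{124912 - \left(8314 - 2 \sqrt{17}\right)} = \sqrt{116598 + 2 \sqrt{17}}$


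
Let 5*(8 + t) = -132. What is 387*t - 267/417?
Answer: -9252841/695 ≈ -13313.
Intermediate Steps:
t = -172/5 (t = -8 + (1/5)*(-132) = -8 - 132/5 = -172/5 ≈ -34.400)
387*t - 267/417 = 387*(-172/5) - 267/417 = -66564/5 - 267*1/417 = -66564/5 - 89/139 = -9252841/695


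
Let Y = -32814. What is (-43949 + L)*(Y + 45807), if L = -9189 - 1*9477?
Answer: -813556695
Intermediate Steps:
L = -18666 (L = -9189 - 9477 = -18666)
(-43949 + L)*(Y + 45807) = (-43949 - 18666)*(-32814 + 45807) = -62615*12993 = -813556695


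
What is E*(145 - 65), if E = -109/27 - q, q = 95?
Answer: -213920/27 ≈ -7923.0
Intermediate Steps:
E = -2674/27 (E = -109/27 - 1*95 = -109*1/27 - 95 = -109/27 - 95 = -2674/27 ≈ -99.037)
E*(145 - 65) = -2674*(145 - 65)/27 = -2674/27*80 = -213920/27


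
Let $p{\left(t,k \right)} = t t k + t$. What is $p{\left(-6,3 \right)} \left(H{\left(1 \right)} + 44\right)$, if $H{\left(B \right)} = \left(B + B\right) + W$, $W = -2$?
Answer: $4488$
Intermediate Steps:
$p{\left(t,k \right)} = t + k t^{2}$ ($p{\left(t,k \right)} = t^{2} k + t = k t^{2} + t = t + k t^{2}$)
$H{\left(B \right)} = -2 + 2 B$ ($H{\left(B \right)} = \left(B + B\right) - 2 = 2 B - 2 = -2 + 2 B$)
$p{\left(-6,3 \right)} \left(H{\left(1 \right)} + 44\right) = - 6 \left(1 + 3 \left(-6\right)\right) \left(\left(-2 + 2 \cdot 1\right) + 44\right) = - 6 \left(1 - 18\right) \left(\left(-2 + 2\right) + 44\right) = \left(-6\right) \left(-17\right) \left(0 + 44\right) = 102 \cdot 44 = 4488$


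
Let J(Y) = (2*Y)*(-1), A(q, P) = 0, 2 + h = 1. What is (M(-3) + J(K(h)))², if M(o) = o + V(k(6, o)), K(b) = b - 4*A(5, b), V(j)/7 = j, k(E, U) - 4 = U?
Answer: 36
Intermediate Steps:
h = -1 (h = -2 + 1 = -1)
k(E, U) = 4 + U
V(j) = 7*j
K(b) = b (K(b) = b - 4*0 = b + 0 = b)
M(o) = 28 + 8*o (M(o) = o + 7*(4 + o) = o + (28 + 7*o) = 28 + 8*o)
J(Y) = -2*Y
(M(-3) + J(K(h)))² = ((28 + 8*(-3)) - 2*(-1))² = ((28 - 24) + 2)² = (4 + 2)² = 6² = 36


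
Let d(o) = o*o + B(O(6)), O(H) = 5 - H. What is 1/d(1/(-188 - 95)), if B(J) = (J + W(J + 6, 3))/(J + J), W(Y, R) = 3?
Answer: -80089/80088 ≈ -1.0000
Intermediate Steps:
B(J) = (3 + J)/(2*J) (B(J) = (J + 3)/(J + J) = (3 + J)/((2*J)) = (3 + J)*(1/(2*J)) = (3 + J)/(2*J))
d(o) = -1 + o**2 (d(o) = o*o + (3 + (5 - 1*6))/(2*(5 - 1*6)) = o**2 + (3 + (5 - 6))/(2*(5 - 6)) = o**2 + (1/2)*(3 - 1)/(-1) = o**2 + (1/2)*(-1)*2 = o**2 - 1 = -1 + o**2)
1/d(1/(-188 - 95)) = 1/(-1 + (1/(-188 - 95))**2) = 1/(-1 + (1/(-283))**2) = 1/(-1 + (-1/283)**2) = 1/(-1 + 1/80089) = 1/(-80088/80089) = -80089/80088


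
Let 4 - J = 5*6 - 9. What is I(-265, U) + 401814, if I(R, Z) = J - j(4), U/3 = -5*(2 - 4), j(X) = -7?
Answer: 401804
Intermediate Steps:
J = -17 (J = 4 - (5*6 - 9) = 4 - (30 - 9) = 4 - 1*21 = 4 - 21 = -17)
U = 30 (U = 3*(-5*(2 - 4)) = 3*(-5*(-2)) = 3*10 = 30)
I(R, Z) = -10 (I(R, Z) = -17 - 1*(-7) = -17 + 7 = -10)
I(-265, U) + 401814 = -10 + 401814 = 401804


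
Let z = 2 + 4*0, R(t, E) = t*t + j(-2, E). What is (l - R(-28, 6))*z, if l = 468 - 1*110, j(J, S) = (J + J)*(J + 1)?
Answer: -860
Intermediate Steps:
j(J, S) = 2*J*(1 + J) (j(J, S) = (2*J)*(1 + J) = 2*J*(1 + J))
R(t, E) = 4 + t² (R(t, E) = t*t + 2*(-2)*(1 - 2) = t² + 2*(-2)*(-1) = t² + 4 = 4 + t²)
z = 2 (z = 2 + 0 = 2)
l = 358 (l = 468 - 110 = 358)
(l - R(-28, 6))*z = (358 - (4 + (-28)²))*2 = (358 - (4 + 784))*2 = (358 - 1*788)*2 = (358 - 788)*2 = -430*2 = -860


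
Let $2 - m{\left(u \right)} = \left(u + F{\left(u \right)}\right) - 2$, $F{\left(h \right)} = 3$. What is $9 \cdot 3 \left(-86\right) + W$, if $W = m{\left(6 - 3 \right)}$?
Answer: $-2324$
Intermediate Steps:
$m{\left(u \right)} = 1 - u$ ($m{\left(u \right)} = 2 - \left(\left(u + 3\right) - 2\right) = 2 - \left(\left(3 + u\right) - 2\right) = 2 - \left(1 + u\right) = 1 - u$)
$W = -2$ ($W = 1 - \left(6 - 3\right) = 1 - 3 = -2$)
$9 \cdot 3 \left(-86\right) + W = 9 \cdot 3 \left(-86\right) - 2 = 27 \left(-86\right) - 2 = -2322 - 2 = -2324$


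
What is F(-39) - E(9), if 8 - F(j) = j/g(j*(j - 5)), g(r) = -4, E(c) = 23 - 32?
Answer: 29/4 ≈ 7.2500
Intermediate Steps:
E(c) = -9
F(j) = 8 + j/4 (F(j) = 8 - j/(-4) = 8 - j*(-1)/4 = 8 - (-1)*j/4 = 8 + j/4)
F(-39) - E(9) = (8 + (¼)*(-39)) - 1*(-9) = (8 - 39/4) + 9 = -7/4 + 9 = 29/4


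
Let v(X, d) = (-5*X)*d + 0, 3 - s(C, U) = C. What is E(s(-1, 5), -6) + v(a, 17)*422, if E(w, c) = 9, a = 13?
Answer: -466301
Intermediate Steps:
s(C, U) = 3 - C
v(X, d) = -5*X*d (v(X, d) = -5*X*d + 0 = -5*X*d)
E(s(-1, 5), -6) + v(a, 17)*422 = 9 - 5*13*17*422 = 9 - 1105*422 = 9 - 466310 = -466301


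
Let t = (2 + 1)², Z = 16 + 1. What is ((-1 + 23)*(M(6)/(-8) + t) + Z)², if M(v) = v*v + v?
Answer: 39601/4 ≈ 9900.3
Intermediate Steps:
M(v) = v + v² (M(v) = v² + v = v + v²)
Z = 17
t = 9 (t = 3² = 9)
((-1 + 23)*(M(6)/(-8) + t) + Z)² = ((-1 + 23)*((6*(1 + 6))/(-8) + 9) + 17)² = (22*((6*7)*(-⅛) + 9) + 17)² = (22*(42*(-⅛) + 9) + 17)² = (22*(-21/4 + 9) + 17)² = (22*(15/4) + 17)² = (165/2 + 17)² = (199/2)² = 39601/4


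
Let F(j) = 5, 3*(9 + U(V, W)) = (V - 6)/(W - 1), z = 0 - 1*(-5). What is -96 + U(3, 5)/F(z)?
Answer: -1957/20 ≈ -97.850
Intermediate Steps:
z = 5 (z = 0 + 5 = 5)
U(V, W) = -9 + (-6 + V)/(3*(-1 + W)) (U(V, W) = -9 + ((V - 6)/(W - 1))/3 = -9 + ((-6 + V)/(-1 + W))/3 = -9 + (-6 + V)/(3*(-1 + W)))
-96 + U(3, 5)/F(z) = -96 + ((21 + 3 - 27*5)/(3*(-1 + 5)))/5 = -96 + ((1/3)*(21 + 3 - 135)/4)*(1/5) = -96 + ((1/3)*(1/4)*(-111))*(1/5) = -96 - 37/4*1/5 = -96 - 37/20 = -1957/20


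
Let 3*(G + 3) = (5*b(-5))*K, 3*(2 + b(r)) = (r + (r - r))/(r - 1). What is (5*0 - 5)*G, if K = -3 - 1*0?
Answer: -505/18 ≈ -28.056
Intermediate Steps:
b(r) = -2 + r/(3*(-1 + r)) (b(r) = -2 + ((r + (r - r))/(r - 1))/3 = -2 + ((r + 0)/(-1 + r))/3 = -2 + (r/(-1 + r))/3 = -2 + r/(3*(-1 + r)))
K = -3 (K = -3 + 0 = -3)
G = 101/18 (G = -3 + ((5*((6 - 5*(-5))/(3*(-1 - 5))))*(-3))/3 = -3 + ((5*((⅓)*(6 + 25)/(-6)))*(-3))/3 = -3 + ((5*((⅓)*(-⅙)*31))*(-3))/3 = -3 + ((5*(-31/18))*(-3))/3 = -3 + (-155/18*(-3))/3 = -3 + (⅓)*(155/6) = -3 + 155/18 = 101/18 ≈ 5.6111)
(5*0 - 5)*G = (5*0 - 5)*(101/18) = (0 - 5)*(101/18) = -5*101/18 = -505/18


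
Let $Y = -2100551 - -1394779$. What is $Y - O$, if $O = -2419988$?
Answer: $1714216$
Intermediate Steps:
$Y = -705772$ ($Y = -2100551 + 1394779 = -705772$)
$Y - O = -705772 - -2419988 = -705772 + 2419988 = 1714216$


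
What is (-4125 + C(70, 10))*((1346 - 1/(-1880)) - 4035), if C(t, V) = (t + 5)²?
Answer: -379148925/94 ≈ -4.0335e+6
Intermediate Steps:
C(t, V) = (5 + t)²
(-4125 + C(70, 10))*((1346 - 1/(-1880)) - 4035) = (-4125 + (5 + 70)²)*((1346 - 1/(-1880)) - 4035) = (-4125 + 75²)*((1346 - 1*(-1/1880)) - 4035) = (-4125 + 5625)*((1346 + 1/1880) - 4035) = 1500*(2530481/1880 - 4035) = 1500*(-5055319/1880) = -379148925/94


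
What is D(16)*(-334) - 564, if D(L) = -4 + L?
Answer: -4572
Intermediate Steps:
D(16)*(-334) - 564 = (-4 + 16)*(-334) - 564 = 12*(-334) - 564 = -4008 - 564 = -4572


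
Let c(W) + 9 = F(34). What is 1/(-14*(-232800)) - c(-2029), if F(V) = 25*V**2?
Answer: -94161547199/3259200 ≈ -28891.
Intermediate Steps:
c(W) = 28891 (c(W) = -9 + 25*34**2 = -9 + 25*1156 = -9 + 28900 = 28891)
1/(-14*(-232800)) - c(-2029) = 1/(-14*(-232800)) - 1*28891 = 1/3259200 - 28891 = -94161547199/3259200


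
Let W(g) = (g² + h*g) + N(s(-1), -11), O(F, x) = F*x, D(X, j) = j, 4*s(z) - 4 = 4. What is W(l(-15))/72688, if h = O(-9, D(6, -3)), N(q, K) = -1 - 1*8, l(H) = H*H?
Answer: 56691/72688 ≈ 0.77992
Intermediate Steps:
s(z) = 2 (s(z) = 1 + (¼)*4 = 1 + 1 = 2)
l(H) = H²
N(q, K) = -9 (N(q, K) = -1 - 8 = -9)
h = 27 (h = -9*(-3) = 27)
W(g) = -9 + g² + 27*g (W(g) = (g² + 27*g) - 9 = -9 + g² + 27*g)
W(l(-15))/72688 = (-9 + ((-15)²)² + 27*(-15)²)/72688 = (-9 + 225² + 27*225)*(1/72688) = (-9 + 50625 + 6075)*(1/72688) = 56691*(1/72688) = 56691/72688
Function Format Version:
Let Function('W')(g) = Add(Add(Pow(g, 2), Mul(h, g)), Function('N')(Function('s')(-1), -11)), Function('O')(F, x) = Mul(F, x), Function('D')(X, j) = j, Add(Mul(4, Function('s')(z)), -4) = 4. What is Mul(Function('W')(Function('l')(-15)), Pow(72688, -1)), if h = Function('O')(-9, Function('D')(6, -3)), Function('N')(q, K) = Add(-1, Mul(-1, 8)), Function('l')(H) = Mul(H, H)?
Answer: Rational(56691, 72688) ≈ 0.77992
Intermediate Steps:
Function('s')(z) = 2 (Function('s')(z) = Add(1, Mul(Rational(1, 4), 4)) = Add(1, 1) = 2)
Function('l')(H) = Pow(H, 2)
Function('N')(q, K) = -9 (Function('N')(q, K) = Add(-1, -8) = -9)
h = 27 (h = Mul(-9, -3) = 27)
Function('W')(g) = Add(-9, Pow(g, 2), Mul(27, g)) (Function('W')(g) = Add(Add(Pow(g, 2), Mul(27, g)), -9) = Add(-9, Pow(g, 2), Mul(27, g)))
Mul(Function('W')(Function('l')(-15)), Pow(72688, -1)) = Mul(Add(-9, Pow(Pow(-15, 2), 2), Mul(27, Pow(-15, 2))), Pow(72688, -1)) = Mul(Add(-9, Pow(225, 2), Mul(27, 225)), Rational(1, 72688)) = Mul(Add(-9, 50625, 6075), Rational(1, 72688)) = Mul(56691, Rational(1, 72688)) = Rational(56691, 72688)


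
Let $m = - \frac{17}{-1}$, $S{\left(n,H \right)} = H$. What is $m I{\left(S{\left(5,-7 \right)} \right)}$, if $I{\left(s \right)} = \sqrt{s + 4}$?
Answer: $17 i \sqrt{3} \approx 29.445 i$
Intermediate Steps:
$I{\left(s \right)} = \sqrt{4 + s}$
$m = 17$ ($m = \left(-17\right) \left(-1\right) = 17$)
$m I{\left(S{\left(5,-7 \right)} \right)} = 17 \sqrt{4 - 7} = 17 \sqrt{-3} = 17 i \sqrt{3}$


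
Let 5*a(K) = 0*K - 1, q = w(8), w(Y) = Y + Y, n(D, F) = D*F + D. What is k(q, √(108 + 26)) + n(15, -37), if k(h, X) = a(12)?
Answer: -2701/5 ≈ -540.20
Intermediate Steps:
n(D, F) = D + D*F
w(Y) = 2*Y
q = 16 (q = 2*8 = 16)
a(K) = -⅕ (a(K) = (0*K - 1)/5 = (0 - 1)/5 = (⅕)*(-1) = -⅕)
k(h, X) = -⅕
k(q, √(108 + 26)) + n(15, -37) = -⅕ + 15*(1 - 37) = -⅕ + 15*(-36) = -⅕ - 540 = -2701/5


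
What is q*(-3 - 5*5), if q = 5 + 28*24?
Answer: -18956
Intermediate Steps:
q = 677 (q = 5 + 672 = 677)
q*(-3 - 5*5) = 677*(-3 - 5*5) = 677*(-3 - 25) = 677*(-28) = -18956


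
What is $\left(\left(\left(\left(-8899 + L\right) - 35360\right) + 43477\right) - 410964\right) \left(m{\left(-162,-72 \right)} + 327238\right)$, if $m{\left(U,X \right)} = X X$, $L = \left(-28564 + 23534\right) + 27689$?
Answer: $-129341078714$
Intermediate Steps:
$L = 22659$ ($L = -5030 + 27689 = 22659$)
$m{\left(U,X \right)} = X^{2}$
$\left(\left(\left(\left(-8899 + L\right) - 35360\right) + 43477\right) - 410964\right) \left(m{\left(-162,-72 \right)} + 327238\right) = \left(\left(\left(\left(-8899 + 22659\right) - 35360\right) + 43477\right) - 410964\right) \left(\left(-72\right)^{2} + 327238\right) = \left(\left(\left(13760 - 35360\right) + 43477\right) - 410964\right) \left(5184 + 327238\right) = \left(\left(-21600 + 43477\right) - 410964\right) 332422 = \left(21877 - 410964\right) 332422 = \left(-389087\right) 332422 = -129341078714$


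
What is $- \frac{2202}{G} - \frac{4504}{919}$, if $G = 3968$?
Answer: $- \frac{9947755}{1823296} \approx -5.4559$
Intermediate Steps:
$- \frac{2202}{G} - \frac{4504}{919} = - \frac{2202}{3968} - \frac{4504}{919} = \left(-2202\right) \frac{1}{3968} - \frac{4504}{919} = - \frac{1101}{1984} - \frac{4504}{919} = - \frac{9947755}{1823296}$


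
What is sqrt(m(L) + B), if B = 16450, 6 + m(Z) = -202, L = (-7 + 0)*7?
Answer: sqrt(16242) ≈ 127.44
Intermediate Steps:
L = -49 (L = -7*7 = -49)
m(Z) = -208 (m(Z) = -6 - 202 = -208)
sqrt(m(L) + B) = sqrt(-208 + 16450) = sqrt(16242)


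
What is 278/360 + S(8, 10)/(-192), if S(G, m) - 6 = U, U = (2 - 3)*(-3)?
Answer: 2089/2880 ≈ 0.72535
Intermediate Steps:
U = 3 (U = -1*(-3) = 3)
S(G, m) = 9 (S(G, m) = 6 + 3 = 9)
278/360 + S(8, 10)/(-192) = 278/360 + 9/(-192) = 278*(1/360) + 9*(-1/192) = 139/180 - 3/64 = 2089/2880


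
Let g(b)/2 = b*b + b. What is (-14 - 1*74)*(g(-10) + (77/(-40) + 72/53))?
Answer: -4184389/265 ≈ -15790.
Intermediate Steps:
g(b) = 2*b + 2*b**2 (g(b) = 2*(b*b + b) = 2*(b**2 + b) = 2*(b + b**2) = 2*b + 2*b**2)
(-14 - 1*74)*(g(-10) + (77/(-40) + 72/53)) = (-14 - 1*74)*(2*(-10)*(1 - 10) + (77/(-40) + 72/53)) = (-14 - 74)*(2*(-10)*(-9) + (77*(-1/40) + 72*(1/53))) = -88*(180 + (-77/40 + 72/53)) = -88*(180 - 1201/2120) = -88*380399/2120 = -4184389/265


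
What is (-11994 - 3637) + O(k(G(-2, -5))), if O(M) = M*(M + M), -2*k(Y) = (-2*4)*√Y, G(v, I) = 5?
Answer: -15471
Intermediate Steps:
k(Y) = 4*√Y (k(Y) = -(-2*4)*√Y/2 = -(-4)*√Y = 4*√Y)
O(M) = 2*M² (O(M) = M*(2*M) = 2*M²)
(-11994 - 3637) + O(k(G(-2, -5))) = (-11994 - 3637) + 2*(4*√5)² = -15631 + 2*80 = -15631 + 160 = -15471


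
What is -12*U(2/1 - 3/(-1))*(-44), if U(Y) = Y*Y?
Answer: 13200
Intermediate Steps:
U(Y) = Y²
-12*U(2/1 - 3/(-1))*(-44) = -12*(2/1 - 3/(-1))²*(-44) = -12*(2*1 - 3*(-1))²*(-44) = -12*(2 + 3)²*(-44) = -12*5²*(-44) = -12*25*(-44) = -300*(-44) = 13200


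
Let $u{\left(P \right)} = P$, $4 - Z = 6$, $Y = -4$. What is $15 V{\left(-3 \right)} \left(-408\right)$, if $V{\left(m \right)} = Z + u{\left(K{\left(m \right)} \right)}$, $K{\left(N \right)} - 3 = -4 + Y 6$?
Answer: $165240$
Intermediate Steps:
$Z = -2$ ($Z = 4 - 6 = -2$)
$K{\left(N \right)} = -25$ ($K{\left(N \right)} = 3 - 28 = -25$)
$V{\left(m \right)} = -27$ ($V{\left(m \right)} = -2 - 25 = -27$)
$15 V{\left(-3 \right)} \left(-408\right) = 15 \left(-27\right) \left(-408\right) = \left(-405\right) \left(-408\right) = 165240$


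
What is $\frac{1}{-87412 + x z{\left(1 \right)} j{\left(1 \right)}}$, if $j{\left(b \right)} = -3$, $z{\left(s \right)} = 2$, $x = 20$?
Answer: $- \frac{1}{87532} \approx -1.1424 \cdot 10^{-5}$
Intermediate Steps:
$\frac{1}{-87412 + x z{\left(1 \right)} j{\left(1 \right)}} = \frac{1}{-87412 + 20 \cdot 2 \left(-3\right)} = \frac{1}{-87412 + 40 \left(-3\right)} = \frac{1}{-87412 - 120} = \frac{1}{-87532} = - \frac{1}{87532}$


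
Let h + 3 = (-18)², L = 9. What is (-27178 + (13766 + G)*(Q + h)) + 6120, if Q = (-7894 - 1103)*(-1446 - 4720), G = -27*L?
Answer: 750199533371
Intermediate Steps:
G = -243 (G = -27*9 = -243)
h = 321 (h = -3 + (-18)² = -3 + 324 = 321)
Q = 55475502 (Q = -8997*(-6166) = 55475502)
(-27178 + (13766 + G)*(Q + h)) + 6120 = (-27178 + (13766 - 243)*(55475502 + 321)) + 6120 = (-27178 + 13523*55475823) + 6120 = (-27178 + 750199554429) + 6120 = 750199527251 + 6120 = 750199533371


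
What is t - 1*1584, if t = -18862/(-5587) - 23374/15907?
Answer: -140604448560/88872409 ≈ -1582.1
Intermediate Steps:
t = 169447296/88872409 (t = -18862*(-1/5587) - 23374*1/15907 = 18862/5587 - 23374/15907 = 169447296/88872409 ≈ 1.9066)
t - 1*1584 = 169447296/88872409 - 1*1584 = 169447296/88872409 - 1584 = -140604448560/88872409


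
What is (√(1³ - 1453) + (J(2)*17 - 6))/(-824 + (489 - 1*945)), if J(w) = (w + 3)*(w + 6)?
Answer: -337/640 - 11*I*√3/640 ≈ -0.52656 - 0.02977*I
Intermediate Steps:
J(w) = (3 + w)*(6 + w)
(√(1³ - 1453) + (J(2)*17 - 6))/(-824 + (489 - 1*945)) = (√(1³ - 1453) + ((18 + 2² + 9*2)*17 - 6))/(-824 + (489 - 1*945)) = (√(1 - 1453) + ((18 + 4 + 18)*17 - 6))/(-824 + (489 - 945)) = (√(-1452) + (40*17 - 6))/(-824 - 456) = (22*I*√3 + (680 - 6))/(-1280) = (22*I*√3 + 674)*(-1/1280) = (674 + 22*I*√3)*(-1/1280) = -337/640 - 11*I*√3/640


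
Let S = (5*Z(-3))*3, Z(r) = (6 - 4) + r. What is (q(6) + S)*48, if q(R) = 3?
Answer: -576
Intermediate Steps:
Z(r) = 2 + r
S = -15 (S = (5*(2 - 3))*3 = (5*(-1))*3 = -5*3 = -15)
(q(6) + S)*48 = (3 - 15)*48 = -12*48 = -576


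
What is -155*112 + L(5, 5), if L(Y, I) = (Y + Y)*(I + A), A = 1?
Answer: -17300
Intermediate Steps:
L(Y, I) = 2*Y*(1 + I) (L(Y, I) = (Y + Y)*(I + 1) = (2*Y)*(1 + I) = 2*Y*(1 + I))
-155*112 + L(5, 5) = -155*112 + 2*5*(1 + 5) = -17360 + 2*5*6 = -17360 + 60 = -17300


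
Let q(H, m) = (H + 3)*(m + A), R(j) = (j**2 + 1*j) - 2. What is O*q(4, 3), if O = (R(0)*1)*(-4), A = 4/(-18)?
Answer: 1400/9 ≈ 155.56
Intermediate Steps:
A = -2/9 (A = 4*(-1/18) = -2/9 ≈ -0.22222)
R(j) = -2 + j + j**2 (R(j) = (j**2 + j) - 2 = (j + j**2) - 2 = -2 + j + j**2)
q(H, m) = (3 + H)*(-2/9 + m) (q(H, m) = (H + 3)*(m - 2/9) = (3 + H)*(-2/9 + m))
O = 8 (O = ((-2 + 0 + 0**2)*1)*(-4) = ((-2 + 0 + 0)*1)*(-4) = -2*1*(-4) = -2*(-4) = 8)
O*q(4, 3) = 8*(-2/3 + 3*3 - 2/9*4 + 4*3) = 8*(-2/3 + 9 - 8/9 + 12) = 8*(175/9) = 1400/9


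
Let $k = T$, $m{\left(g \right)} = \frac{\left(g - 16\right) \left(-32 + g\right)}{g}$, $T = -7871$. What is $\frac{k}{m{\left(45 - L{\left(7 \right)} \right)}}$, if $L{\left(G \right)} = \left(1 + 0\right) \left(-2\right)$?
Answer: $- \frac{369937}{465} \approx -795.56$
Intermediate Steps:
$L{\left(G \right)} = -2$ ($L{\left(G \right)} = 1 \left(-2\right) = -2$)
$m{\left(g \right)} = \frac{\left(-32 + g\right) \left(-16 + g\right)}{g}$ ($m{\left(g \right)} = \frac{\left(-16 + g\right) \left(-32 + g\right)}{g} = \frac{\left(-32 + g\right) \left(-16 + g\right)}{g}$)
$k = -7871$
$\frac{k}{m{\left(45 - L{\left(7 \right)} \right)}} = - \frac{7871}{-48 + \left(45 - -2\right) + \frac{512}{45 - -2}} = - \frac{7871}{-48 + \left(45 + 2\right) + \frac{512}{45 + 2}} = - \frac{7871}{-48 + 47 + \frac{512}{47}} = - \frac{7871}{\frac{465}{47}} = \left(-7871\right) \frac{47}{465} = - \frac{369937}{465}$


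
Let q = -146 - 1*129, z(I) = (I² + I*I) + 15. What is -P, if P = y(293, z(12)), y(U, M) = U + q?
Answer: -18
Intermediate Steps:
z(I) = 15 + 2*I² (z(I) = (I² + I²) + 15 = 2*I² + 15 = 15 + 2*I²)
q = -275 (q = -146 - 129 = -275)
y(U, M) = -275 + U (y(U, M) = U - 275 = -275 + U)
P = 18 (P = -275 + 293 = 18)
-P = -1*18 = -18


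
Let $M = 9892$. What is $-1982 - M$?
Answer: $-11874$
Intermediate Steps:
$-1982 - M = -1982 - 9892 = -11874$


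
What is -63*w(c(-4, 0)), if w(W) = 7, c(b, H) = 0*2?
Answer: -441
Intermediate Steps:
c(b, H) = 0
-63*w(c(-4, 0)) = -63*7 = -441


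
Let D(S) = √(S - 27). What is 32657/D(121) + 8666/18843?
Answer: 8666/18843 + 32657*√94/94 ≈ 3368.8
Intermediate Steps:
D(S) = √(-27 + S)
32657/D(121) + 8666/18843 = 32657/(√(-27 + 121)) + 8666/18843 = 32657/(√94) + 8666*(1/18843) = 32657*(√94/94) + 8666/18843 = 32657*√94/94 + 8666/18843 = 8666/18843 + 32657*√94/94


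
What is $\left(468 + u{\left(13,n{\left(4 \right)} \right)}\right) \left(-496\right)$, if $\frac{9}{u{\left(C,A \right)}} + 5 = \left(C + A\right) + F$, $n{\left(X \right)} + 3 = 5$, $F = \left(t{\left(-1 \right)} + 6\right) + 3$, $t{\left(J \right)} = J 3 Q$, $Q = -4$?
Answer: $-232272$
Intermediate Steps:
$t{\left(J \right)} = - 12 J$ ($t{\left(J \right)} = J 3 \left(-4\right) = 3 J \left(-4\right) = - 12 J$)
$F = 21$ ($F = \left(\left(-12\right) \left(-1\right) + 6\right) + 3 = \left(12 + 6\right) + 3 = 18 + 3 = 21$)
$n{\left(X \right)} = 2$ ($n{\left(X \right)} = -3 + 5 = 2$)
$u{\left(C,A \right)} = \frac{9}{16 + A + C}$ ($u{\left(C,A \right)} = \frac{9}{-5 + \left(\left(C + A\right) + 21\right)} = \frac{9}{-5 + \left(\left(A + C\right) + 21\right)} = \frac{9}{-5 + \left(21 + A + C\right)} = \frac{9}{16 + A + C}$)
$\left(468 + u{\left(13,n{\left(4 \right)} \right)}\right) \left(-496\right) = \left(468 + \frac{9}{16 + 2 + 13}\right) \left(-496\right) = \left(468 + \frac{9}{31}\right) \left(-496\right) = \frac{14517}{31} \left(-496\right) = -232272$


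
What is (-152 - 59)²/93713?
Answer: 44521/93713 ≈ 0.47508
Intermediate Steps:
(-152 - 59)²/93713 = (-211)²*(1/93713) = 44521*(1/93713) = 44521/93713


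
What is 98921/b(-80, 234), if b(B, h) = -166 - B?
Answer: -98921/86 ≈ -1150.2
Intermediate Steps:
98921/b(-80, 234) = 98921/(-166 - 1*(-80)) = 98921/(-166 + 80) = 98921/(-86) = 98921*(-1/86) = -98921/86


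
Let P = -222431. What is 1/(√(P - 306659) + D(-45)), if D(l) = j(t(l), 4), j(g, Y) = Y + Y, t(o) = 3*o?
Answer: 4/264577 - I*√529090/529154 ≈ 1.5118e-5 - 0.0013746*I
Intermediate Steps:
j(g, Y) = 2*Y
D(l) = 8 (D(l) = 2*4 = 8)
1/(√(P - 306659) + D(-45)) = 1/(√(-222431 - 306659) + 8) = 1/(√(-529090) + 8) = 1/(I*√529090 + 8) = 1/(8 + I*√529090)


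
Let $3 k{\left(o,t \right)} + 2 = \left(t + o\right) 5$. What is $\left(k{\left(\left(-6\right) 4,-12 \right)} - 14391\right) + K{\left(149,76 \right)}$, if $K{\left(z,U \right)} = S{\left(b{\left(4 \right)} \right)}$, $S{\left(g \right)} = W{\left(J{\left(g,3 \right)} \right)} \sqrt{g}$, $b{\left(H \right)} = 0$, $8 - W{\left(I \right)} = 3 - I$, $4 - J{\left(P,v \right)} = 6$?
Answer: $- \frac{43355}{3} \approx -14452.0$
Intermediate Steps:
$J{\left(P,v \right)} = -2$ ($J{\left(P,v \right)} = 4 - 6 = -2$)
$W{\left(I \right)} = 5 + I$ ($W{\left(I \right)} = 8 - \left(3 - I\right) = 8 + \left(-3 + I\right) = 5 + I$)
$S{\left(g \right)} = 3 \sqrt{g}$ ($S{\left(g \right)} = \left(5 - 2\right) \sqrt{g} = 3 \sqrt{g}$)
$K{\left(z,U \right)} = 0$ ($K{\left(z,U \right)} = 3 \sqrt{0} = 3 \cdot 0 = 0$)
$k{\left(o,t \right)} = - \frac{2}{3} + \frac{5 o}{3} + \frac{5 t}{3}$ ($k{\left(o,t \right)} = - \frac{2}{3} + \frac{\left(t + o\right) 5}{3} = - \frac{2}{3} + \frac{\left(o + t\right) 5}{3} = - \frac{2}{3} + \frac{5 o + 5 t}{3} = - \frac{2}{3} + \left(\frac{5 o}{3} + \frac{5 t}{3}\right) = - \frac{2}{3} + \frac{5 o}{3} + \frac{5 t}{3}$)
$\left(k{\left(\left(-6\right) 4,-12 \right)} - 14391\right) + K{\left(149,76 \right)} = \left(\left(- \frac{2}{3} + \frac{5 \left(\left(-6\right) 4\right)}{3} + \frac{5}{3} \left(-12\right)\right) - 14391\right) + 0 = \left(\left(- \frac{2}{3} + \frac{5}{3} \left(-24\right) - 20\right) - 14391\right) + 0 = \left(\left(- \frac{2}{3} - 40 - 20\right) - 14391\right) + 0 = \left(- \frac{182}{3} - 14391\right) + 0 = - \frac{43355}{3} + 0 = - \frac{43355}{3}$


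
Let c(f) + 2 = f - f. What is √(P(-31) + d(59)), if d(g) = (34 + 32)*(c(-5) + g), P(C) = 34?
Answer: 2*√949 ≈ 61.612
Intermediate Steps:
c(f) = -2 (c(f) = -2 + (f - f) = -2 + 0 = -2)
d(g) = -132 + 66*g (d(g) = (34 + 32)*(-2 + g) = 66*(-2 + g) = -132 + 66*g)
√(P(-31) + d(59)) = √(34 + (-132 + 66*59)) = √(34 + (-132 + 3894)) = √(34 + 3762) = √3796 = 2*√949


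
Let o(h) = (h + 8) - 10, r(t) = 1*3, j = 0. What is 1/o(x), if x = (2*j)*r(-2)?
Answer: -½ ≈ -0.50000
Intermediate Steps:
r(t) = 3
x = 0 (x = (2*0)*3 = 0*3 = 0)
o(h) = -2 + h (o(h) = (8 + h) - 10 = -2 + h)
1/o(x) = 1/(-2 + 0) = 1/(-2) = -½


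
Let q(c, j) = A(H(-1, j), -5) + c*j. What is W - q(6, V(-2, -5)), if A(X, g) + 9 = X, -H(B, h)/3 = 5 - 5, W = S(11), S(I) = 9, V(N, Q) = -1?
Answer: 24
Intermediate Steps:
W = 9
H(B, h) = 0 (H(B, h) = -3*(5 - 5) = -3*0 = 0)
A(X, g) = -9 + X
q(c, j) = -9 + c*j (q(c, j) = (-9 + 0) + c*j = -9 + c*j)
W - q(6, V(-2, -5)) = 9 - (-9 + 6*(-1)) = 9 - (-9 - 6) = 9 - 1*(-15) = 9 + 15 = 24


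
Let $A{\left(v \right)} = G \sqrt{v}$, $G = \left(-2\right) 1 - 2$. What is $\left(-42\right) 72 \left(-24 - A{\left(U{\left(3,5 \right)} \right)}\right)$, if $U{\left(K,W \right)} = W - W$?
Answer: $72576$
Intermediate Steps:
$G = -4$ ($G = -2 - 2 = -4$)
$U{\left(K,W \right)} = 0$
$A{\left(v \right)} = - 4 \sqrt{v}$
$\left(-42\right) 72 \left(-24 - A{\left(U{\left(3,5 \right)} \right)}\right) = \left(-42\right) 72 \left(-24 - - 4 \sqrt{0}\right) = - 3024 \left(-24 - \left(-4\right) 0\right) = - 3024 \left(-24 - 0\right) = - 3024 \left(-24 + 0\right) = \left(-3024\right) \left(-24\right) = 72576$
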